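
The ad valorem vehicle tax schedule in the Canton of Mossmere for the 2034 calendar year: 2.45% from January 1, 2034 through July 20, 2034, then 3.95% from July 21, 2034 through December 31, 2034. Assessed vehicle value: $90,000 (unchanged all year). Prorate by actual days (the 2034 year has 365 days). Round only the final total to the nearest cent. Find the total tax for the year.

$2,811.58

January 1 – July 20, 2034: 201 days at 2.45% → $90,000 × 2.45% × 201/365 = $1,214.2603
July 21 – December 31, 2034: 164 days at 3.95% → $90,000 × 3.95% × 164/365 = $1,597.3151
Total = $2,811.5753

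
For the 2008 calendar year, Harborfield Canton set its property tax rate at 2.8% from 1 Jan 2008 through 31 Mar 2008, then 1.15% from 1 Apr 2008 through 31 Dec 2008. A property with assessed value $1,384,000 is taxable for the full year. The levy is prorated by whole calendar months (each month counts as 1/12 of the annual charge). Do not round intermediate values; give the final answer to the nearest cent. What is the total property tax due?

$21,625.00

1 Jan – 31 Mar 2008: 3 months at 2.8% → $1,384,000 × 2.8% × 3/12 = $9,688.0000
1 Apr – 31 Dec 2008: 9 months at 1.15% → $1,384,000 × 1.15% × 9/12 = $11,937.0000
Total = $21,625.0000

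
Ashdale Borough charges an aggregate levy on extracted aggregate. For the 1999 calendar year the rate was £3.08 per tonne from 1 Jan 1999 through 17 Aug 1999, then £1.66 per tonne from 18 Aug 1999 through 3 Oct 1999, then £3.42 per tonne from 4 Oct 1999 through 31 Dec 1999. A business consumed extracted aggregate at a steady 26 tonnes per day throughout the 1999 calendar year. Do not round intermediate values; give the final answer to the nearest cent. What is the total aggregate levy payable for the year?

1 Jan – 17 Aug 1999: 229 days × 26 tonnes/day = 5,954 tonnes at £3.08/tonne → £18,338.32
18 Aug – 3 Oct 1999: 47 days × 26 tonnes/day = 1,222 tonnes at £1.66/tonne → £2,028.52
4 Oct – 31 Dec 1999: 89 days × 26 tonnes/day = 2,314 tonnes at £3.42/tonne → £7,913.88

£28,280.72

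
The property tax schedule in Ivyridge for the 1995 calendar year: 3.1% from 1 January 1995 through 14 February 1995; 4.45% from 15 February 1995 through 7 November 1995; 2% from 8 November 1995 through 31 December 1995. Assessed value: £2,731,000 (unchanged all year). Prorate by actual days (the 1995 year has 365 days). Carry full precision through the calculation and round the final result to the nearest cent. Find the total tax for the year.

£107,085.13

1 January – 14 February 1995: 45 days at 3.1% → £2,731,000 × 3.1% × 45/365 = £10,437.6575
15 February – 7 November 1995: 266 days at 4.45% → £2,731,000 × 4.45% × 266/365 = £88,566.7041
8 November – 31 December 1995: 54 days at 2% → £2,731,000 × 2% × 54/365 = £8,080.7671
Total = £107,085.1288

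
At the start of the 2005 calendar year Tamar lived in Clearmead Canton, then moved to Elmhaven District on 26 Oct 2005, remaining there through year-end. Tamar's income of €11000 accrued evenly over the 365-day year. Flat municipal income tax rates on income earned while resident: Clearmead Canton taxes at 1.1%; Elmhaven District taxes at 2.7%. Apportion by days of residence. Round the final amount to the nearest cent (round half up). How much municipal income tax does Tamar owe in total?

€153.31

Clearmead Canton, 1 Jan – 25 Oct 2005: 298 days → €11000 × 1.1% × 298/365 = €98.7890
Elmhaven District, 26 Oct – 31 Dec 2005: 67 days → €11000 × 2.7% × 67/365 = €54.5178
Total = €153.3068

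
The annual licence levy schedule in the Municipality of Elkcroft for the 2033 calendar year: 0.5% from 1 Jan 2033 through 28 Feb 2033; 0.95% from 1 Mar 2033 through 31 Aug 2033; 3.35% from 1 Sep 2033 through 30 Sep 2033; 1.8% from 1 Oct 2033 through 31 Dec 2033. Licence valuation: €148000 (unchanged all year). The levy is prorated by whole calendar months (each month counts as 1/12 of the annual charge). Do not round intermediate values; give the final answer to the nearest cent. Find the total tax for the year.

1 Jan – 28 Feb 2033: 2 months at 0.5% → €148000 × 0.5% × 2/12 = €123.3333
1 Mar – 31 Aug 2033: 6 months at 0.95% → €148000 × 0.95% × 6/12 = €703.0000
1 Sep – 30 Sep 2033: 1 month at 3.35% → €148000 × 3.35% × 1/12 = €413.1667
1 Oct – 31 Dec 2033: 3 months at 1.8% → €148000 × 1.8% × 3/12 = €666.0000
Total = €1905.5000

€1905.50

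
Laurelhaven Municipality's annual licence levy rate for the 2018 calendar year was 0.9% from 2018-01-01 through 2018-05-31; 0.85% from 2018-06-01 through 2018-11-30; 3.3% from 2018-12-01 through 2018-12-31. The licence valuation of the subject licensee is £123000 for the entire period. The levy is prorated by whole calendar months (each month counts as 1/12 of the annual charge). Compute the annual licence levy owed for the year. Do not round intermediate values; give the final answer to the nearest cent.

2018-01-01 to 2018-05-31: 5 months at 0.9% → £123000 × 0.9% × 5/12 = £461.2500
2018-06-01 to 2018-11-30: 6 months at 0.85% → £123000 × 0.85% × 6/12 = £522.7500
2018-12-01 to 2018-12-31: 1 month at 3.3% → £123000 × 3.3% × 1/12 = £338.2500
Total = £1322.2500

£1322.25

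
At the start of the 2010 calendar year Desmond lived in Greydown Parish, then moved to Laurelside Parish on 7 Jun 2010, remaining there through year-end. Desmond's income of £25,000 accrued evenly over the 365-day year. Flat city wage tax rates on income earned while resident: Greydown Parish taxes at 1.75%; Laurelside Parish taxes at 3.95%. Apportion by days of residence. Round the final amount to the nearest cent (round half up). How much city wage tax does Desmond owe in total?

Greydown Parish, 1 Jan – 6 Jun 2010: 157 days → £25,000 × 1.75% × 157/365 = £188.1849
Laurelside Parish, 7 Jun – 31 Dec 2010: 208 days → £25,000 × 3.95% × 208/365 = £562.7397
Total = £750.9247

£750.92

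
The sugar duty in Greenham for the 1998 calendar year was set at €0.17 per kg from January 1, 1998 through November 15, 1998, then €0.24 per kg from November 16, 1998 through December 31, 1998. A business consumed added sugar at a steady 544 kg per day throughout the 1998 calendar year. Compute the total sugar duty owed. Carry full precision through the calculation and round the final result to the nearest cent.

January 1 – November 15, 1998: 319 days × 544 kg/day = 173,536 kg at €0.17/kg → €29,501.12
November 16 – December 31, 1998: 46 days × 544 kg/day = 25,024 kg at €0.24/kg → €6,005.76

€35,506.88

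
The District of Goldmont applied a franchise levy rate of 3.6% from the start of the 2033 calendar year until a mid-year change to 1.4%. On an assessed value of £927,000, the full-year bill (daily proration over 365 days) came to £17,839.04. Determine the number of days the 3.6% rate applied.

87 days

Let d = days at the first rate; then 365 − d days at the second rate.
£927,000 × [3.6%·d + 1.4%·(365−d)] / 365 = £17,839.04
Solving gives d = 87, so the new rate took effect on 29 March 2033.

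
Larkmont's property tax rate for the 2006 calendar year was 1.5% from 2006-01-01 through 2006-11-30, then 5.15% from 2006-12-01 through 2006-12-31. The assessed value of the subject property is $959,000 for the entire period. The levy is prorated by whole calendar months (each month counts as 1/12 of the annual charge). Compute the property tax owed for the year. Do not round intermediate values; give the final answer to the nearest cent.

$17,301.96

2006-01-01 to 2006-11-30: 11 months at 1.5% → $959,000 × 1.5% × 11/12 = $13,186.2500
2006-12-01 to 2006-12-31: 1 month at 5.15% → $959,000 × 5.15% × 1/12 = $4,115.7083
Total = $17,301.9583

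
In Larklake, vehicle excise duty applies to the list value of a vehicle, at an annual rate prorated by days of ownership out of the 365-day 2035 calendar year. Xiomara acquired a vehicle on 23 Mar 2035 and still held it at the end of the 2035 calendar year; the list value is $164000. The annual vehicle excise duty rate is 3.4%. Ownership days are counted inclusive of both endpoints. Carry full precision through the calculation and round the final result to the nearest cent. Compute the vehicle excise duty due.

Days held (23 Mar – 31 Dec 2035): 284 out of 365
Tax = $164000 × 3.4% × 284/365 = $4338.5863

$4338.59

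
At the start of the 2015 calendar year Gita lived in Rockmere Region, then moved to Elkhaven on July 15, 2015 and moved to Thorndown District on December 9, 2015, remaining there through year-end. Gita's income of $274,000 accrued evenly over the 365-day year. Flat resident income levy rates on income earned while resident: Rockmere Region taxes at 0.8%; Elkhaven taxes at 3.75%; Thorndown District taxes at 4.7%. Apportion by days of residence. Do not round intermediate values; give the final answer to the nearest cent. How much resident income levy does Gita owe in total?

$6,120.71

Rockmere Region, January 1 – July 14, 2015: 195 days → $274,000 × 0.8% × 195/365 = $1,171.0685
Elkhaven, July 15 – December 8, 2015: 147 days → $274,000 × 3.75% × 147/365 = $4,138.1507
Thorndown District, December 9 – December 31, 2015: 23 days → $274,000 × 4.7% × 23/365 = $811.4904
Total = $6,120.7096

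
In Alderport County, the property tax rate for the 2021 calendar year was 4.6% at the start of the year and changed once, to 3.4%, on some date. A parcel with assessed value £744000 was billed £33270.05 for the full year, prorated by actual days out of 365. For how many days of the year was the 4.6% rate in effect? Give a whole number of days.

326 days

Let d = days at the first rate; then 365 − d days at the second rate.
£744000 × [4.6%·d + 3.4%·(365−d)] / 365 = £33270.05
Solving gives d = 326, so the new rate took effect on 23 November 2021.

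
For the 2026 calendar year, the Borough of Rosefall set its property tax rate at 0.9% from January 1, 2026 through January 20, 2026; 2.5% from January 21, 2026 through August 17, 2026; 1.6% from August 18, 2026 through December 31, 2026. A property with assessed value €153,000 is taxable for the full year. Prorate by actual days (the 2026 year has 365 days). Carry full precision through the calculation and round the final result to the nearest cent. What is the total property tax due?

January 1 – January 20, 2026: 20 days at 0.9% → €153,000 × 0.9% × 20/365 = €75.4521
January 21 – August 17, 2026: 209 days at 2.5% → €153,000 × 2.5% × 209/365 = €2,190.2055
August 18 – December 31, 2026: 136 days at 1.6% → €153,000 × 1.6% × 136/365 = €912.1315
Total = €3,177.7890

€3,177.79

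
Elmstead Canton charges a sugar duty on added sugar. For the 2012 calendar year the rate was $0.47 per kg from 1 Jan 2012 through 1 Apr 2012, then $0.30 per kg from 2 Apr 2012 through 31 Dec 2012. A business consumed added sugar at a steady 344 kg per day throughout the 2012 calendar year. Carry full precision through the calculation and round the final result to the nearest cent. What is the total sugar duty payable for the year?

1 Jan – 1 Apr 2012: 92 days × 344 kg/day = 31,648 kg at $0.47/kg → $14874.56
2 Apr – 31 Dec 2012: 274 days × 344 kg/day = 94,256 kg at $0.30/kg → $28276.80

$43151.36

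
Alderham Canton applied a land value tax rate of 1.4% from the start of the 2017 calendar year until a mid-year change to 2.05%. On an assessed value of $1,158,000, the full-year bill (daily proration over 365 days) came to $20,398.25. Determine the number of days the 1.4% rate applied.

162 days

Let d = days at the first rate; then 365 − d days at the second rate.
$1,158,000 × [1.4%·d + 2.05%·(365−d)] / 365 = $20,398.25
Solving gives d = 162, so the new rate took effect on 12 June 2017.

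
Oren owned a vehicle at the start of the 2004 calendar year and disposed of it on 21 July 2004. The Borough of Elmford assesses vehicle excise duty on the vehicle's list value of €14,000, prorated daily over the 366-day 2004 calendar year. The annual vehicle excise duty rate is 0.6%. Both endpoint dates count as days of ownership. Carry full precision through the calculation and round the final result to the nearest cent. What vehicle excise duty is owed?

Days held (1 January – 21 July 2004): 203 out of 366
Tax = €14,000 × 0.6% × 203/366 = €46.5902

€46.59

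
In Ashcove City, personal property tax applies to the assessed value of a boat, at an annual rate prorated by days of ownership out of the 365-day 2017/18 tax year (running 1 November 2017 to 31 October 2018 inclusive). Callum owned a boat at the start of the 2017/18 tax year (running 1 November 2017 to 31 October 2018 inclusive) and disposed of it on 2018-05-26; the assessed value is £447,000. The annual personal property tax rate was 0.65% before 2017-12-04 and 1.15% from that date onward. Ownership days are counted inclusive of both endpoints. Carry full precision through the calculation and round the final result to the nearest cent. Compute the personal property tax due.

2017-11-01 to 2017-12-03: 33 days at 0.65% → £447,000 × 0.65% × 33/365 = £262.6890
2017-12-04 to 2018-05-26: 174 days at 1.15% → £447,000 × 1.15% × 174/365 = £2,450.5397
Total = £2,713.2288

£2,713.23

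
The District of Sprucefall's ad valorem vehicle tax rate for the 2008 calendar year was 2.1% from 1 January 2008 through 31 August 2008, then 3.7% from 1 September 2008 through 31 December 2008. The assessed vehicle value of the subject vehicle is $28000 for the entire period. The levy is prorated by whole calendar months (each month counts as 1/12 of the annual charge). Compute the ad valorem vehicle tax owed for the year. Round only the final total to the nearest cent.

$737.33

1 January – 31 August 2008: 8 months at 2.1% → $28000 × 2.1% × 8/12 = $392.0000
1 September – 31 December 2008: 4 months at 3.7% → $28000 × 3.7% × 4/12 = $345.3333
Total = $737.3333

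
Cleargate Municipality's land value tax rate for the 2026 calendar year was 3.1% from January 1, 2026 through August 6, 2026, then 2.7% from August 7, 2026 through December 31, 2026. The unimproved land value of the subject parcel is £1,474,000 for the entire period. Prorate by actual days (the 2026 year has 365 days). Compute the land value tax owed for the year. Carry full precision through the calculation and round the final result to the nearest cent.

£43,319.45

January 1 – August 6, 2026: 218 days at 3.1% → £1,474,000 × 3.1% × 218/365 = £27,291.2110
August 7 – December 31, 2026: 147 days at 2.7% → £1,474,000 × 2.7% × 147/365 = £16,028.2356
Total = £43,319.4466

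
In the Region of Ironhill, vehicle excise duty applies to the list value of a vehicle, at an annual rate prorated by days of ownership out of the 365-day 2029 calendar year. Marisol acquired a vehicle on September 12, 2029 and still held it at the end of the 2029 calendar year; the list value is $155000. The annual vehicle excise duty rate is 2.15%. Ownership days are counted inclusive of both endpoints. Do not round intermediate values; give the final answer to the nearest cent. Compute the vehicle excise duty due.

$1013.45

Days held (September 12 – December 31, 2029): 111 out of 365
Tax = $155000 × 2.15% × 111/365 = $1013.4452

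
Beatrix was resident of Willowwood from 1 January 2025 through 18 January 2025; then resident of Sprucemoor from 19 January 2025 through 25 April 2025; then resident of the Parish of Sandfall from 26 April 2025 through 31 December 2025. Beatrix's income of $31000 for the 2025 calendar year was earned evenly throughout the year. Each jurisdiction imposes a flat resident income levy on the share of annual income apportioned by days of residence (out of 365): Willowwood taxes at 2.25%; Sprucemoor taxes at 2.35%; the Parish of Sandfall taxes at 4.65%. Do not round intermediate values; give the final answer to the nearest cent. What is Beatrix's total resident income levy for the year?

$1215.33

Willowwood, 1 January – 18 January 2025: 18 days → $31000 × 2.25% × 18/365 = $34.3973
Sprucemoor, 19 January – 25 April 2025: 97 days → $31000 × 2.35% × 97/365 = $193.6014
The Parish of Sandfall, 26 April – 31 December 2025: 250 days → $31000 × 4.65% × 250/365 = $987.3288
Total = $1215.3274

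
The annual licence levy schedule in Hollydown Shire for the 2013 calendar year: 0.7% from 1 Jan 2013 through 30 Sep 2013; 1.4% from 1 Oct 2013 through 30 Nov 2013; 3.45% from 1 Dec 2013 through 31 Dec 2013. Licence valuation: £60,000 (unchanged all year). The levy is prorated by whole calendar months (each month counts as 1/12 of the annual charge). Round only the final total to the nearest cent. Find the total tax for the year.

£627.50

1 Jan – 30 Sep 2013: 9 months at 0.7% → £60,000 × 0.7% × 9/12 = £315.0000
1 Oct – 30 Nov 2013: 2 months at 1.4% → £60,000 × 1.4% × 2/12 = £140.0000
1 Dec – 31 Dec 2013: 1 month at 3.45% → £60,000 × 3.45% × 1/12 = £172.5000
Total = £627.5000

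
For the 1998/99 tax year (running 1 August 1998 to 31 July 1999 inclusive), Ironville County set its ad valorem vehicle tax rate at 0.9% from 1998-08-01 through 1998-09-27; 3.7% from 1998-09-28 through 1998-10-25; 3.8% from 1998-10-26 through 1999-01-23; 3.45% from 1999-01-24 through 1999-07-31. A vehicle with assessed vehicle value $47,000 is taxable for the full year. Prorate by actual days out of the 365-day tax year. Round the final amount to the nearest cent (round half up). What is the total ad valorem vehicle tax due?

$1,480.63

1998-08-01 to 1998-09-27: 58 days at 0.9% → $47,000 × 0.9% × 58/365 = $67.2164
1998-09-28 to 1998-10-25: 28 days at 3.7% → $47,000 × 3.7% × 28/365 = $133.4027
1998-10-26 to 1999-01-23: 90 days at 3.8% → $47,000 × 3.8% × 90/365 = $440.3836
1999-01-24 to 1999-07-31: 189 days at 3.45% → $47,000 × 3.45% × 189/365 = $839.6260
Total = $1,480.6288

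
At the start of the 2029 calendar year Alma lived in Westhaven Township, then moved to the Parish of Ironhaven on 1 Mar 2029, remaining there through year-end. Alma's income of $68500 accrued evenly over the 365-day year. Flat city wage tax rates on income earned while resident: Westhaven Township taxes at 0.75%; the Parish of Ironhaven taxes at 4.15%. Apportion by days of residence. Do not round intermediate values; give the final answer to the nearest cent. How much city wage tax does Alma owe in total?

$2466.28

Westhaven Township, 1 Jan – 28 Feb 2029: 59 days → $68500 × 0.75% × 59/365 = $83.0445
The Parish of Ironhaven, 1 Mar – 31 Dec 2029: 306 days → $68500 × 4.15% × 306/365 = $2383.2370
Total = $2466.2815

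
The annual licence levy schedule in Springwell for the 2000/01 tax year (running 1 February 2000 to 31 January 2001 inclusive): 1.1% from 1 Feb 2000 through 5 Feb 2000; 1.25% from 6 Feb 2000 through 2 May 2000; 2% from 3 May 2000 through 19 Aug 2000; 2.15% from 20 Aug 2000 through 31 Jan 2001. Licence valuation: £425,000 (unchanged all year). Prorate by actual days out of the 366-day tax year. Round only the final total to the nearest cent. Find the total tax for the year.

1 Feb – 5 Feb 2000: 5 days at 1.1% → £425,000 × 1.1% × 5/366 = £63.8661
6 Feb – 2 May 2000: 87 days at 1.25% → £425,000 × 1.25% × 87/366 = £1,262.8074
3 May – 19 Aug 2000: 109 days at 2% → £425,000 × 2% × 109/366 = £2,531.4208
20 Aug 2000 – 31 Jan 2001: 165 days at 2.15% → £425,000 × 2.15% × 165/366 = £4,119.3648
Total = £7,977.4590

£7,977.46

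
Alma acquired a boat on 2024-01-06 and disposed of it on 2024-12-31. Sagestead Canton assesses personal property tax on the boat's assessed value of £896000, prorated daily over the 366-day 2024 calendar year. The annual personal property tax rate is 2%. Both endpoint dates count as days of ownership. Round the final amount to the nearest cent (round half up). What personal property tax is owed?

Days held (2024-01-06 to 2024-12-31): 361 out of 366
Tax = £896000 × 2% × 361/366 = £17675.1913

£17675.19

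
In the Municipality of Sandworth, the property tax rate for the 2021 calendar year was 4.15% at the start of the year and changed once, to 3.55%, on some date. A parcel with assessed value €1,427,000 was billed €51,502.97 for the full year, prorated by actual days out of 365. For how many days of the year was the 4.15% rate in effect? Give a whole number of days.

Let d = days at the first rate; then 365 − d days at the second rate.
€1,427,000 × [4.15%·d + 3.55%·(365−d)] / 365 = €51,502.97
Solving gives d = 36, so the new rate took effect on February 6, 2021.

36 days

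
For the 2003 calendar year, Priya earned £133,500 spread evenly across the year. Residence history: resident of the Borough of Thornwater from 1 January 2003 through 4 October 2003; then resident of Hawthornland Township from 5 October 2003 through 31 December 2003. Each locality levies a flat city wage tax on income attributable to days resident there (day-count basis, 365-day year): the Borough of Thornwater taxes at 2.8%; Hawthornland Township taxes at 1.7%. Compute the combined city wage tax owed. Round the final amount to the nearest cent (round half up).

£3,383.95

The Borough of Thornwater, 1 January – 4 October 2003: 277 days → £133,500 × 2.8% × 277/365 = £2,836.7836
Hawthornland Township, 5 October – 31 December 2003: 88 days → £133,500 × 1.7% × 88/365 = £547.1671
Total = £3,383.9507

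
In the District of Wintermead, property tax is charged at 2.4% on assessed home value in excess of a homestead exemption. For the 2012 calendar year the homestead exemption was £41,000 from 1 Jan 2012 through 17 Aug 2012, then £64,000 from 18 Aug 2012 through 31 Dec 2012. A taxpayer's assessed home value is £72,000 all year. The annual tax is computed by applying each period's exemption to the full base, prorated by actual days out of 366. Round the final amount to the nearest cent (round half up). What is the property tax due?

1 Jan – 17 Aug 2012: 230 days, exemption £41,000 → (£72,000 − £41,000) × 2.4% × 230/366 = £467.5410
18 Aug – 31 Dec 2012: 136 days, exemption £64,000 → (£72,000 − £64,000) × 2.4% × 136/366 = £71.3443
Total = £538.8852

£538.89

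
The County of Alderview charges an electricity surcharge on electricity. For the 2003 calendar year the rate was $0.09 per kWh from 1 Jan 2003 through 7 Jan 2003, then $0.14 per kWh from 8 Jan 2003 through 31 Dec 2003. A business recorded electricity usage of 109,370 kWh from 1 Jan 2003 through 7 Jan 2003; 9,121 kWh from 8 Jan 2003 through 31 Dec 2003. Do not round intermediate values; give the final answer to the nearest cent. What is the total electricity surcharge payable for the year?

$11,120.24

1 Jan – 7 Jan 2003: 109,370 kWh at $0.09/kWh → $9,843.30
8 Jan – 31 Dec 2003: 9,121 kWh at $0.14/kWh → $1,276.94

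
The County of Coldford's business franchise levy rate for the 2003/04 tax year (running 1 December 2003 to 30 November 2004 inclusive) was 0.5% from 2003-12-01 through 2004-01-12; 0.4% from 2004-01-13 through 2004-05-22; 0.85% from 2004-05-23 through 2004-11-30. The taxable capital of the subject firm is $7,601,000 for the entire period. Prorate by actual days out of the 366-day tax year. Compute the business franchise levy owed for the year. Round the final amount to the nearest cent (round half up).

$49,240.36

2003-12-01 to 2004-01-12: 43 days at 0.5% → $7,601,000 × 0.5% × 43/366 = $4,465.0683
2004-01-13 to 2004-05-22: 131 days at 0.4% → $7,601,000 × 0.4% × 131/366 = $10,882.3060
2004-05-23 to 2004-11-30: 192 days at 0.85% → $7,601,000 × 0.85% × 192/366 = $33,892.9836
Total = $49,240.3579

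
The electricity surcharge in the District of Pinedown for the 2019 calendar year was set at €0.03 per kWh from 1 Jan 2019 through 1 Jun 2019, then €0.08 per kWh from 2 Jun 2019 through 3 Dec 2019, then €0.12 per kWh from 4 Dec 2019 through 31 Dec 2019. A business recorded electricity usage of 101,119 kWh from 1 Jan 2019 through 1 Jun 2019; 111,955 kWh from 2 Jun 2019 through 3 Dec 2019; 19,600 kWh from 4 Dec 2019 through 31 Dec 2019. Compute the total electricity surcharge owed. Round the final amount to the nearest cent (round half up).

€14341.97

1 Jan – 1 Jun 2019: 101,119 kWh at €0.03/kWh → €3033.57
2 Jun – 3 Dec 2019: 111,955 kWh at €0.08/kWh → €8956.40
4 Dec – 31 Dec 2019: 19,600 kWh at €0.12/kWh → €2352.00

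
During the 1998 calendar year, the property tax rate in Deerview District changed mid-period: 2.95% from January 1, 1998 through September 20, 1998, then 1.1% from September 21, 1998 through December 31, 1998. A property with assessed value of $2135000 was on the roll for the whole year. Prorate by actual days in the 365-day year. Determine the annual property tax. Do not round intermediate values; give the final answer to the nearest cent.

January 1 – September 20, 1998: 263 days at 2.95% → $2135000 × 2.95% × 263/365 = $45381.9110
September 21 – December 31, 1998: 102 days at 1.1% → $2135000 × 1.1% × 102/365 = $6562.9315
Total = $51944.8425

$51944.84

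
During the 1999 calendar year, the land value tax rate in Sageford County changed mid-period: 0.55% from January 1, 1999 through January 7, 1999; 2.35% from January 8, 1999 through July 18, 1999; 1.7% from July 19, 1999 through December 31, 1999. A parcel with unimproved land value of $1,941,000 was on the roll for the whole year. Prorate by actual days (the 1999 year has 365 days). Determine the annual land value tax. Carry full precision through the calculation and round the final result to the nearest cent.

$39,205.54

January 1 – January 7, 1999: 7 days at 0.55% → $1,941,000 × 0.55% × 7/365 = $204.7356
January 8 – July 18, 1999: 192 days at 2.35% → $1,941,000 × 2.35% × 192/365 = $23,993.9507
July 19 – December 31, 1999: 166 days at 1.7% → $1,941,000 × 1.7% × 166/365 = $15,006.8548
Total = $39,205.5411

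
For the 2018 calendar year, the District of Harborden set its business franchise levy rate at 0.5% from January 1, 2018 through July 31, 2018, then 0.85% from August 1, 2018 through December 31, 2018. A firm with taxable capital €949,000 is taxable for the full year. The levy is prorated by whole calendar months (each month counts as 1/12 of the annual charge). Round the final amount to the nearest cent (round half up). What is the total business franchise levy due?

January 1 – July 31, 2018: 7 months at 0.5% → €949,000 × 0.5% × 7/12 = €2,767.9167
August 1 – December 31, 2018: 5 months at 0.85% → €949,000 × 0.85% × 5/12 = €3,361.0417
Total = €6,128.9583

€6,128.96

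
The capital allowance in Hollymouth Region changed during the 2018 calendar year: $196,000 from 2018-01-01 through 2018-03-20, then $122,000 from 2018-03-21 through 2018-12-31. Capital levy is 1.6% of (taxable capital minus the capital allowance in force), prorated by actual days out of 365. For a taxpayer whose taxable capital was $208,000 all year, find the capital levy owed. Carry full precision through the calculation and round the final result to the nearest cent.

2018-01-01 to 2018-03-20: 79 days, exemption $196,000 → ($208,000 − $196,000) × 1.6% × 79/365 = $41.5562
2018-03-21 to 2018-12-31: 286 days, exemption $122,000 → ($208,000 − $122,000) × 1.6% × 286/365 = $1,078.1808
Total = $1,119.7370

$1,119.74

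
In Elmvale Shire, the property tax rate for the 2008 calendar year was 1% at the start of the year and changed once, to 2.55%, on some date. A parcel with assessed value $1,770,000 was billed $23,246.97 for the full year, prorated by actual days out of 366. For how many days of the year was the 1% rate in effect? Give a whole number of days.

292 days

Let d = days at the first rate; then 366 − d days at the second rate.
$1,770,000 × [1%·d + 2.55%·(366−d)] / 366 = $23,246.97
Solving gives d = 292, so the new rate took effect on October 19, 2008.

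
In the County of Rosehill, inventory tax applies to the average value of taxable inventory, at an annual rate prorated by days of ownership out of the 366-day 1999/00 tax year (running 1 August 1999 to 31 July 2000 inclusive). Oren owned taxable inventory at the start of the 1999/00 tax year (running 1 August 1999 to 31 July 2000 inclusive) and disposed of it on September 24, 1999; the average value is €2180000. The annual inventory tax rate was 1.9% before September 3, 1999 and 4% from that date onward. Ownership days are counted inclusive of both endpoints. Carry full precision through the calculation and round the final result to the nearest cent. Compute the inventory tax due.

€8976.12

August 1 – September 2, 1999: 33 days at 1.9% → €2180000 × 1.9% × 33/366 = €3734.5902
September 3 – September 24, 1999: 22 days at 4% → €2180000 × 4% × 22/366 = €5241.5301
Total = €8976.1202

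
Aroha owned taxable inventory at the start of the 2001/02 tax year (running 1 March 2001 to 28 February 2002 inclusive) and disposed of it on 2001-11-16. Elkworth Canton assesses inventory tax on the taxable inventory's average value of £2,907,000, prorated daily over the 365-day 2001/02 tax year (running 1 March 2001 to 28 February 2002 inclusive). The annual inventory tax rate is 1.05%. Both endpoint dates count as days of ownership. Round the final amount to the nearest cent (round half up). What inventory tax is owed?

£21,826.39

Days held (2001-03-01 to 2001-11-16): 261 out of 365
Tax = £2,907,000 × 1.05% × 261/365 = £21,826.3932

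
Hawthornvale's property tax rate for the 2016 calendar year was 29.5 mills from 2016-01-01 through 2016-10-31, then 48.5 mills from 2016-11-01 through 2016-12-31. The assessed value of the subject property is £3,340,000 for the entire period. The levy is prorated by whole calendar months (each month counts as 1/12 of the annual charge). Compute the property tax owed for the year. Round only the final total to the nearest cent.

£109,106.67

2016-01-01 to 2016-10-31: 10 months at 29.5 mills → £3,340,000 × 2.95% × 10/12 = £82,108.3333
2016-11-01 to 2016-12-31: 2 months at 48.5 mills → £3,340,000 × 4.85% × 2/12 = £26,998.3333
Total = £109,106.6667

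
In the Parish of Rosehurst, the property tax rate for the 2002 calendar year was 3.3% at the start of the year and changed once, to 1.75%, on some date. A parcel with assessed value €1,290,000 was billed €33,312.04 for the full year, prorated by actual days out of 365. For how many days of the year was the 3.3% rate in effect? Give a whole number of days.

196 days

Let d = days at the first rate; then 365 − d days at the second rate.
€1,290,000 × [3.3%·d + 1.75%·(365−d)] / 365 = €33,312.04
Solving gives d = 196, so the new rate took effect on July 16, 2002.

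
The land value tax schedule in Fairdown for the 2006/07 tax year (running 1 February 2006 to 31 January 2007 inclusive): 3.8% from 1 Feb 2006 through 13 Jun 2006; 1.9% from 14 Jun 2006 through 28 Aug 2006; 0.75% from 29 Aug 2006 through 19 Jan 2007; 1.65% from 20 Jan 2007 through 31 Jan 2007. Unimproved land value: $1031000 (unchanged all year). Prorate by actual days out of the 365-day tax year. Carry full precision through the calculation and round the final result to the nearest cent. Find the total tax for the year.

$21964.54

1 Feb – 13 Jun 2006: 133 days at 3.8% → $1031000 × 3.8% × 133/365 = $14275.8192
14 Jun – 28 Aug 2006: 76 days at 1.9% → $1031000 × 1.9% × 76/365 = $4078.8055
29 Aug 2006 – 19 Jan 2007: 144 days at 0.75% → $1031000 × 0.75% × 144/365 = $3050.6301
20 Jan – 31 Jan 2007: 12 days at 1.65% → $1031000 × 1.65% × 12/365 = $559.2822
Total = $21964.5370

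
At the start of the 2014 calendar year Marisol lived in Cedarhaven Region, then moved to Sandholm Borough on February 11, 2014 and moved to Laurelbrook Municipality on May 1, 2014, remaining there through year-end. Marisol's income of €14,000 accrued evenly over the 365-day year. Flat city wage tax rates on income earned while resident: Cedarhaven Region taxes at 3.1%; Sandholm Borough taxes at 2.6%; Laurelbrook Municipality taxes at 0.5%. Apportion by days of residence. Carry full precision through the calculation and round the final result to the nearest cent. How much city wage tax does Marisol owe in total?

€174.52

Cedarhaven Region, January 1 – February 10, 2014: 41 days → €14,000 × 3.1% × 41/365 = €48.7507
Sandholm Borough, February 11 – April 30, 2014: 79 days → €14,000 × 2.6% × 79/365 = €78.7836
Laurelbrook Municipality, May 1 – December 31, 2014: 245 days → €14,000 × 0.5% × 245/365 = €46.9863
Total = €174.5205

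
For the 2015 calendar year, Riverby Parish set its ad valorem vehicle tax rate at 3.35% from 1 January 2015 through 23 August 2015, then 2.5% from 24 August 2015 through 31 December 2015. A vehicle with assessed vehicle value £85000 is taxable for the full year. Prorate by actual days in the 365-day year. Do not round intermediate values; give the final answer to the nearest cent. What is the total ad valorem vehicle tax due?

£2590.17

1 January – 23 August 2015: 235 days at 3.35% → £85000 × 3.35% × 235/365 = £1833.3219
24 August – 31 December 2015: 130 days at 2.5% → £85000 × 2.5% × 130/365 = £756.8493
Total = £2590.1712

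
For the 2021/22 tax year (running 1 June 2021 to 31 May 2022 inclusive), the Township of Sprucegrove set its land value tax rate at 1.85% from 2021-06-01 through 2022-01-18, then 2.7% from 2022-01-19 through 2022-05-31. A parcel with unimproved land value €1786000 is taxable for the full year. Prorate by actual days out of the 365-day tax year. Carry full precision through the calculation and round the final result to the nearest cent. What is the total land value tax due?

2021-06-01 to 2022-01-18: 232 days at 1.85% → €1786000 × 1.85% × 232/365 = €21001.4027
2022-01-19 to 2022-05-31: 133 days at 2.7% → €1786000 × 2.7% × 133/365 = €17571.3041
Total = €38572.7068

€38572.71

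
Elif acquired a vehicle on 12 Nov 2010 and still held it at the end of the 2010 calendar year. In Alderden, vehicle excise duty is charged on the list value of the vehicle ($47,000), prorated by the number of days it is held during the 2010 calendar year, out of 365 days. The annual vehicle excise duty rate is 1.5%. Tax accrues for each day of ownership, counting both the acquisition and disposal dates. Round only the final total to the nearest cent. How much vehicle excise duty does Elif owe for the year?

Days held (12 Nov – 31 Dec 2010): 50 out of 365
Tax = $47,000 × 1.5% × 50/365 = $96.5753

$96.58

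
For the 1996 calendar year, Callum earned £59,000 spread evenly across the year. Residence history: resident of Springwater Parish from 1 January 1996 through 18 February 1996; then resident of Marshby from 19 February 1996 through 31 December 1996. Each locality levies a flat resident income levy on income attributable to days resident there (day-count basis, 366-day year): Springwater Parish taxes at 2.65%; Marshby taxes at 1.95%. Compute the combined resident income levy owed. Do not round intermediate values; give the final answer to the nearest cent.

£1,205.79

Springwater Parish, 1 January – 18 February 1996: 49 days → £59,000 × 2.65% × 49/366 = £209.3210
Marshby, 19 February – 31 December 1996: 317 days → £59,000 × 1.95% × 317/366 = £996.4713
Total = £1,205.7923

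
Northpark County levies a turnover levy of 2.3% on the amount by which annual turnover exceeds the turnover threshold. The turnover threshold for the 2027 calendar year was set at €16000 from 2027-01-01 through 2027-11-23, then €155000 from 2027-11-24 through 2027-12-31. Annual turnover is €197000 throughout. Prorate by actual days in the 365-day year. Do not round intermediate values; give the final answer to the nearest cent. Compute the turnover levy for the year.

2027-01-01 to 2027-11-23: 327 days, exemption €16000 → (€197000 − €16000) × 2.3% × 327/365 = €3729.5918
2027-11-24 to 2027-12-31: 38 days, exemption €155000 → (€197000 − €155000) × 2.3% × 38/365 = €100.5699
Total = €3830.1616

€3830.16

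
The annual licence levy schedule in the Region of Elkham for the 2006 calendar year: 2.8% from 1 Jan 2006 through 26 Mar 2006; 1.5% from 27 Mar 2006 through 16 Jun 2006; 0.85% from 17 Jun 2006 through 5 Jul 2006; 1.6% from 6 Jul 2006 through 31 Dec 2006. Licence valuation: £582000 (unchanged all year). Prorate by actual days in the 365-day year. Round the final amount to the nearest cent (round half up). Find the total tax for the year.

£10580.44

1 Jan – 26 Mar 2006: 85 days at 2.8% → £582000 × 2.8% × 85/365 = £3794.9589
27 Mar – 16 Jun 2006: 82 days at 1.5% → £582000 × 1.5% × 82/365 = £1961.2603
17 Jun – 5 Jul 2006: 19 days at 0.85% → £582000 × 0.85% × 19/365 = £257.5151
6 Jul – 31 Dec 2006: 179 days at 1.6% → £582000 × 1.6% × 179/365 = £4566.7068
Total = £10580.4411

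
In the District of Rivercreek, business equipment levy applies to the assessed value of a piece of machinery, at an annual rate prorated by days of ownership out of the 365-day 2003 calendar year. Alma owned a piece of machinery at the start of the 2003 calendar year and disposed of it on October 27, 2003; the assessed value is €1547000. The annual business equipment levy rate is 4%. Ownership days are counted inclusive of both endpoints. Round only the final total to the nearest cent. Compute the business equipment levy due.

Days held (January 1 – October 27, 2003): 300 out of 365
Tax = €1547000 × 4% × 300/365 = €50860.2740

€50860.27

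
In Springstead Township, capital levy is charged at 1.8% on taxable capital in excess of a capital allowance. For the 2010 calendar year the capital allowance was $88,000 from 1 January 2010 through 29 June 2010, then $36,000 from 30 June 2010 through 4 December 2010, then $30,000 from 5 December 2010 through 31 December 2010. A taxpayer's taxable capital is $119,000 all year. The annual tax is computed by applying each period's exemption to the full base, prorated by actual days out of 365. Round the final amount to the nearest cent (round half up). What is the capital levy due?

1 January – 29 June 2010: 180 days, exemption $88,000 → ($119,000 − $88,000) × 1.8% × 180/365 = $275.1781
30 June – 4 December 2010: 158 days, exemption $36,000 → ($119,000 − $36,000) × 1.8% × 158/365 = $646.7178
5 December – 31 December 2010: 27 days, exemption $30,000 → ($119,000 − $30,000) × 1.8% × 27/365 = $118.5041
Total = $1,040.4000

$1,040.40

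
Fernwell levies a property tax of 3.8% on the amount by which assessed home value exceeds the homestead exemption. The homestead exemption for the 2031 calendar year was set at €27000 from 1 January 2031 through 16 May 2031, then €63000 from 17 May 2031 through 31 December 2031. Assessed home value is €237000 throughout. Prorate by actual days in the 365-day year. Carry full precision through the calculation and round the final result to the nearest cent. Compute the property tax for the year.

€7121.72

1 January – 16 May 2031: 136 days, exemption €27000 → (€237000 − €27000) × 3.8% × 136/365 = €2973.3699
17 May – 31 December 2031: 229 days, exemption €63000 → (€237000 − €63000) × 3.8% × 229/365 = €4148.3507
Total = €7121.7205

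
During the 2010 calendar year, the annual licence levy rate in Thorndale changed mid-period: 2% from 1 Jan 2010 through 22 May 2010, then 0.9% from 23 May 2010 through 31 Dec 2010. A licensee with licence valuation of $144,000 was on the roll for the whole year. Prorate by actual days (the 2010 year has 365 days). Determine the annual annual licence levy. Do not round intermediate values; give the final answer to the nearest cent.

$1,912.24

1 Jan – 22 May 2010: 142 days at 2% → $144,000 × 2% × 142/365 = $1,120.4384
23 May – 31 Dec 2010: 223 days at 0.9% → $144,000 × 0.9% × 223/365 = $791.8027
Total = $1,912.2411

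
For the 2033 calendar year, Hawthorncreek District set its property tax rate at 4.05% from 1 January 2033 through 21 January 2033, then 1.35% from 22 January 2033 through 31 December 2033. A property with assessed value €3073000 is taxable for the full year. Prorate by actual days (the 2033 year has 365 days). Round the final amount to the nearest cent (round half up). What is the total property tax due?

1 January – 21 January 2033: 21 days at 4.05% → €3073000 × 4.05% × 21/365 = €7160.5110
22 January – 31 December 2033: 344 days at 1.35% → €3073000 × 1.35% × 344/365 = €39098.6630
Total = €46259.1740

€46259.17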